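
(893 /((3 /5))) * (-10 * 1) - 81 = -44893 /3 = -14964.33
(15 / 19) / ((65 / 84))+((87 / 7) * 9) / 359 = 826677 / 620711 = 1.33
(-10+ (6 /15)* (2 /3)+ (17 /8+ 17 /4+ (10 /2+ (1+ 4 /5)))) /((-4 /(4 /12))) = -0.29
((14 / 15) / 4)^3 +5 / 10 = 13843 / 27000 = 0.51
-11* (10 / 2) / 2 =-55 / 2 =-27.50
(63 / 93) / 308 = 3 / 1364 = 0.00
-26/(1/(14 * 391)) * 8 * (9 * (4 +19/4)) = -89664120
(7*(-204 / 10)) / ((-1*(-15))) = -238 / 25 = -9.52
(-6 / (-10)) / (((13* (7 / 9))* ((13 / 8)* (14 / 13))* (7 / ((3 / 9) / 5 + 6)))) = 36 / 1225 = 0.03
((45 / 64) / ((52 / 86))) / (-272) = -0.00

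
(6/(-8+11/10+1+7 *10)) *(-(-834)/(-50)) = -5004/3205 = -1.56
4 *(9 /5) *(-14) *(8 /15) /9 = -448 /75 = -5.97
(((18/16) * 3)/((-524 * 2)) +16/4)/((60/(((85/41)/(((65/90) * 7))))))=244137/8937344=0.03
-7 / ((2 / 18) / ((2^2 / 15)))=-84 / 5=-16.80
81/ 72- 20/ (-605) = 1121/ 968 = 1.16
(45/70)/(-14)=-9/196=-0.05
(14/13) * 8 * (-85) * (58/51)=-832.82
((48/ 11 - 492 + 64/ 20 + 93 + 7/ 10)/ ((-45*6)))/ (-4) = -14327/ 39600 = -0.36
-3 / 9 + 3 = 8 / 3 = 2.67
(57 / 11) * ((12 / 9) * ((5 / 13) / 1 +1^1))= 1368 / 143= 9.57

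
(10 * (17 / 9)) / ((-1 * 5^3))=-34 / 225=-0.15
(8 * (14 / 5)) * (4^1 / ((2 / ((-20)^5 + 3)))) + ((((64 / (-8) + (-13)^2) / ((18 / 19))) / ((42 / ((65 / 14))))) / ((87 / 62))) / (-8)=-377162607612503 / 2630880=-143359867.27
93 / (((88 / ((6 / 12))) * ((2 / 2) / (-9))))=-837 / 176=-4.76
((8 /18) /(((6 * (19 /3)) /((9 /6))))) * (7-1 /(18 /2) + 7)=0.24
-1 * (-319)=319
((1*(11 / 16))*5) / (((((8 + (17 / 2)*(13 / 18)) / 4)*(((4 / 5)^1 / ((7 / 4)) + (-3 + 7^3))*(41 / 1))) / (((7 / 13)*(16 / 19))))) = 53900 / 1706186833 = 0.00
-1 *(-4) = 4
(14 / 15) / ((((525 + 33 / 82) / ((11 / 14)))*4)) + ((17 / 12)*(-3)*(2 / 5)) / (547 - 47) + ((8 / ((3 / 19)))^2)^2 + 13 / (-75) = 12776378578997401 / 1938735000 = 6590059.28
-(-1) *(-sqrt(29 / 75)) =-sqrt(87) / 15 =-0.62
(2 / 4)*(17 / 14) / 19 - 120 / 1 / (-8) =7997 / 532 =15.03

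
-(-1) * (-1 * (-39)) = 39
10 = 10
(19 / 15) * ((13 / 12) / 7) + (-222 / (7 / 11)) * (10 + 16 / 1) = -9070.09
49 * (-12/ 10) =-294/ 5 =-58.80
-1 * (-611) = 611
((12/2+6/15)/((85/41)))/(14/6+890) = 3936/1137725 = 0.00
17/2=8.50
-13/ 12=-1.08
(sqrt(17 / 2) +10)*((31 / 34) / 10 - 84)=-1083.72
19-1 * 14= 5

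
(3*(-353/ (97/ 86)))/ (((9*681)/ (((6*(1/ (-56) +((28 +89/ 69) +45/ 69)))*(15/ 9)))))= -8775511165/ 191433186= -45.84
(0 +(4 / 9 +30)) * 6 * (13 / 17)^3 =1203956 / 14739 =81.69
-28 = -28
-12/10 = -6/5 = -1.20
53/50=1.06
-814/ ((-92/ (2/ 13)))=407/ 299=1.36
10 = 10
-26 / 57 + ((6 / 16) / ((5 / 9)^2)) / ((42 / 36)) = 23353 / 39900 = 0.59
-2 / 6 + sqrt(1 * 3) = -1 / 3 + sqrt(3) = 1.40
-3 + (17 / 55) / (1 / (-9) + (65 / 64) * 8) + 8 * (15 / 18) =352757 / 95205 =3.71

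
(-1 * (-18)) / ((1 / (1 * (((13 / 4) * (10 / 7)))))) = 585 / 7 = 83.57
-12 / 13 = -0.92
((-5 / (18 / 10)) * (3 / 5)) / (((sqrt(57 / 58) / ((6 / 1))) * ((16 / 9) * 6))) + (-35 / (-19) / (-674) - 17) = -217737 / 12806 - 5 * sqrt(3306) / 304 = -17.95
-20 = -20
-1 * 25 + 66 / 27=-203 / 9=-22.56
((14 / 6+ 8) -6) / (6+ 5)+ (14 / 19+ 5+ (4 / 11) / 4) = 3901 / 627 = 6.22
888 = 888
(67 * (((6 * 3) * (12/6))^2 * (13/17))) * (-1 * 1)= -1128816/17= -66400.94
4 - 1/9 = 35/9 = 3.89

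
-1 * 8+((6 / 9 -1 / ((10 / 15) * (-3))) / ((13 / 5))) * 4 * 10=388 / 39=9.95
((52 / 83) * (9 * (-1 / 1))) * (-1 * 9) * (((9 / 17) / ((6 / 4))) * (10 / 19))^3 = 909792000 / 2796956161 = 0.33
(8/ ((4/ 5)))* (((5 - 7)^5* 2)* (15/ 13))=-9600/ 13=-738.46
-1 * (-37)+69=106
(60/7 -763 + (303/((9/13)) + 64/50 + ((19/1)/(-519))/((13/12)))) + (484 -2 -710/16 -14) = 108.11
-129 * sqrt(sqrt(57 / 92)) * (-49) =6321 * sqrt(2) * 23^(3 / 4) * 57^(1 / 4) / 46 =5607.99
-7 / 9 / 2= -7 / 18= -0.39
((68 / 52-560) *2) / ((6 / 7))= -16947 / 13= -1303.62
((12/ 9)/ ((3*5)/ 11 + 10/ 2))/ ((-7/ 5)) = -22/ 147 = -0.15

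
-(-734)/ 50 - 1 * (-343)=8942/ 25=357.68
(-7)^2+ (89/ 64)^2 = 208625/ 4096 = 50.93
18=18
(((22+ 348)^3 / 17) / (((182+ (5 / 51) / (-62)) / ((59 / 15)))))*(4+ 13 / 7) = 1519367126800 / 4028353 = 377168.32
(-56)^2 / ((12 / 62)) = 48608 / 3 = 16202.67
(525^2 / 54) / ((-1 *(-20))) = 6125 / 24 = 255.21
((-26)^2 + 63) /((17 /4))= 2956 /17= 173.88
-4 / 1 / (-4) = 1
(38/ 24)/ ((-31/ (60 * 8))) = -760/ 31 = -24.52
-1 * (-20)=20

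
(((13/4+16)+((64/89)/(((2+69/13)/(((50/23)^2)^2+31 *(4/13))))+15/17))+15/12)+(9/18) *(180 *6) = 45413212104969/80445892270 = 564.52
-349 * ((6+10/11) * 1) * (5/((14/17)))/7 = -1127270/539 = -2091.41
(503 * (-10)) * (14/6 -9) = 100600/3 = 33533.33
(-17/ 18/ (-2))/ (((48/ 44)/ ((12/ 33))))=17/ 108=0.16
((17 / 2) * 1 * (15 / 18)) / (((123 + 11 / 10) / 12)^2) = 6000 / 90593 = 0.07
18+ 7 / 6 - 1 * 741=-4331 / 6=-721.83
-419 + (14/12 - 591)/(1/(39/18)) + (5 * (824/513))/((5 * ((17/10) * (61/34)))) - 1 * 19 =-214725755/125172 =-1715.45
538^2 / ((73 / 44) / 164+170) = 2088627904 / 1226793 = 1702.51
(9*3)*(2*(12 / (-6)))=-108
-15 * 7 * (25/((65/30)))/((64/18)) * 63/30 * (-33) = 9823275/416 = 23613.64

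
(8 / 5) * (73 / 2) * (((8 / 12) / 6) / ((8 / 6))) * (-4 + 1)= -73 / 5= -14.60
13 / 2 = 6.50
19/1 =19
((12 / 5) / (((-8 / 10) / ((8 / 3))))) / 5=-8 / 5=-1.60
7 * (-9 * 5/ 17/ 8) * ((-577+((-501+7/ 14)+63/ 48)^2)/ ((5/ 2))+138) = -4015164951/ 17408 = -230650.56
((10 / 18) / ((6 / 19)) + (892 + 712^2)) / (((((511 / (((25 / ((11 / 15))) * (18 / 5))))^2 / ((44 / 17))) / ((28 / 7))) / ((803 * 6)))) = 88851294360000 / 60809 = 1461153683.83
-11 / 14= -0.79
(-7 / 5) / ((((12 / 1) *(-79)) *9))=7 / 42660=0.00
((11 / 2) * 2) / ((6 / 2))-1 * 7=-10 / 3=-3.33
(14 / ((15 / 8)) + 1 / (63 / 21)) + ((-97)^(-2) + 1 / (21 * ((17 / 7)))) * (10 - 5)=18951001 / 2399295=7.90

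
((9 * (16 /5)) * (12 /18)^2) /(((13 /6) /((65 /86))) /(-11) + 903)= 264 /18619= 0.01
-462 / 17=-27.18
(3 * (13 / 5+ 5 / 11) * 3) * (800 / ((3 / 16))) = 1290240 / 11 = 117294.55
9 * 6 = 54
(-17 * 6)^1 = -102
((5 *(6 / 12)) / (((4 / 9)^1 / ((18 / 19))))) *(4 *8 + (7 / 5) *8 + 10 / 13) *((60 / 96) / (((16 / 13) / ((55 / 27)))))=1178925 / 4864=242.38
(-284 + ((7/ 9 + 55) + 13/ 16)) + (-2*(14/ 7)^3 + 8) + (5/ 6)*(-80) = -43499/ 144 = -302.08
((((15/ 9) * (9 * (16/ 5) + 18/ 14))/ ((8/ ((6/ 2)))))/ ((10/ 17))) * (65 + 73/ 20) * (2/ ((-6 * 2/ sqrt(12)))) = -8192691 * sqrt(3)/ 11200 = -1266.98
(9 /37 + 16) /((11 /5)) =3005 /407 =7.38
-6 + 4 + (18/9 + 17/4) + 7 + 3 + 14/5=341/20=17.05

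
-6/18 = -0.33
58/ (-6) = -29/ 3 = -9.67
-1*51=-51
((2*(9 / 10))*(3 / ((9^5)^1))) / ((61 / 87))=29 / 222345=0.00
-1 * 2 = -2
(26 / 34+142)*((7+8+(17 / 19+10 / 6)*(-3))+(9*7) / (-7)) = -77664 / 323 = -240.45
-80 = -80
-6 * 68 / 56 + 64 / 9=-11 / 63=-0.17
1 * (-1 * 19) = -19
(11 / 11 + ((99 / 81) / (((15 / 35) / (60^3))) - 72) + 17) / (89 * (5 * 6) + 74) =307973 / 1372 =224.47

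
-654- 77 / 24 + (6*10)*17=362.79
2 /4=1 /2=0.50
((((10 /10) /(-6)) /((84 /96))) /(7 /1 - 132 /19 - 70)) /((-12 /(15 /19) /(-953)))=4765 /27909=0.17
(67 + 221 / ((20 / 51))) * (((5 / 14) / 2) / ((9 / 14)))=12611 / 72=175.15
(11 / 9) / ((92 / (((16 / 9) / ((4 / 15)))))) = 55 / 621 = 0.09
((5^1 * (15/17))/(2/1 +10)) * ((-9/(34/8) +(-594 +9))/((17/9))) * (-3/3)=2245725/19652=114.27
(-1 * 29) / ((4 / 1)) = -29 / 4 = -7.25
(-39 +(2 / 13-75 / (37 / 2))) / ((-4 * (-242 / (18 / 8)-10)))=-185715 / 2035592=-0.09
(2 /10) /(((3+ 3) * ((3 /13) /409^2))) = 2174653 /90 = 24162.81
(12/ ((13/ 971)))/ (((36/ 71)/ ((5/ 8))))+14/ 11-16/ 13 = 3791899/ 3432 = 1104.87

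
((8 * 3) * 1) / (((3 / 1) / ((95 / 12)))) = 190 / 3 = 63.33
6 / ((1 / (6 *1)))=36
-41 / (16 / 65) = -2665 / 16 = -166.56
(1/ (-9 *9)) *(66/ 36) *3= -11/ 162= -0.07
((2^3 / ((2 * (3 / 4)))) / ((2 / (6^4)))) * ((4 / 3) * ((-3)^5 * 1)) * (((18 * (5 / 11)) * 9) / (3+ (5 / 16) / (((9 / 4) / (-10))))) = -16325867520 / 319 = -51178268.09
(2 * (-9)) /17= -18 /17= -1.06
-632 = -632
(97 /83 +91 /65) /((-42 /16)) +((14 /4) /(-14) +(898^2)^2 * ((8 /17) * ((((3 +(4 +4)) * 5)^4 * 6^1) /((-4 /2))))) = -4978456641723076143128059 /592620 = -8400757047894225883.58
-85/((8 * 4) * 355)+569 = 1292751/2272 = 568.99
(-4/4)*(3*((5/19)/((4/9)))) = -135/76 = -1.78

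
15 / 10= 1.50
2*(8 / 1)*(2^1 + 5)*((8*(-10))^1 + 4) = -8512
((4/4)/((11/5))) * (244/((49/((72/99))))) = 9760/5929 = 1.65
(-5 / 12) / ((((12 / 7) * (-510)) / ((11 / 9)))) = 77 / 132192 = 0.00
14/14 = 1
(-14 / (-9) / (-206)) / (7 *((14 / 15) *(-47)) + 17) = 35 / 1344459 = 0.00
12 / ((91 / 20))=240 / 91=2.64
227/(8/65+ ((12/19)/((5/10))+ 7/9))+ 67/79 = 200936846/1900187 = 105.75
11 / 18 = 0.61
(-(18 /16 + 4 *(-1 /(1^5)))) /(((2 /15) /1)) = 21.56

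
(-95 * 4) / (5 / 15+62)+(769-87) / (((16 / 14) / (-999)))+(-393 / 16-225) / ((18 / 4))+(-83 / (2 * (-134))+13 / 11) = -596213.31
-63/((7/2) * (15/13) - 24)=546/173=3.16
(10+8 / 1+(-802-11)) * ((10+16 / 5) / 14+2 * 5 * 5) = -283497 / 7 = -40499.57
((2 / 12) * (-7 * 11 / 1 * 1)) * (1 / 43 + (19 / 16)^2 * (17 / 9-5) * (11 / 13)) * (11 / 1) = 1006052201 / 1931904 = 520.76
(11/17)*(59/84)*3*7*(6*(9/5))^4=1379620836/10625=129846.67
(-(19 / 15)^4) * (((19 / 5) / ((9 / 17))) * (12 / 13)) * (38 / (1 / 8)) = -51185918528 / 9871875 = -5185.02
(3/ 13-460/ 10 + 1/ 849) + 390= 3799288/ 11037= 344.23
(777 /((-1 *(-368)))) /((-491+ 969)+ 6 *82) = 777 /356960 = 0.00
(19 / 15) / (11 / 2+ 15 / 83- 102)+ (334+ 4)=81061076 / 239835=337.99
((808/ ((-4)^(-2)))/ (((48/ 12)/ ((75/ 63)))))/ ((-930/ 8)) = -64640/ 1953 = -33.10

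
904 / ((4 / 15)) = 3390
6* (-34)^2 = 6936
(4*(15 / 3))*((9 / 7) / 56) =45 / 98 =0.46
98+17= 115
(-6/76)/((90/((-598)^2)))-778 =-311131/285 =-1091.69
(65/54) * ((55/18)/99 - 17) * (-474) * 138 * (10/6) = 1623353225/729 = 2226821.98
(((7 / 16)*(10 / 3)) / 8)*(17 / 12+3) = 1855 / 2304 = 0.81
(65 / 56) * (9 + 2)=715 / 56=12.77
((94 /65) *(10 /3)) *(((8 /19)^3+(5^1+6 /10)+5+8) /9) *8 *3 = 963232288 /4012515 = 240.06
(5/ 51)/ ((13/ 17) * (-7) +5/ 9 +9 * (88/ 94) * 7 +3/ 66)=15510/ 8578787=0.00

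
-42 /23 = -1.83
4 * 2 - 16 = -8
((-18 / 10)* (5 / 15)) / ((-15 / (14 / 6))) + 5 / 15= 32 / 75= 0.43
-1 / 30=-0.03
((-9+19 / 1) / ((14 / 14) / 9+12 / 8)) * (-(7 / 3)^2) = -980 / 29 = -33.79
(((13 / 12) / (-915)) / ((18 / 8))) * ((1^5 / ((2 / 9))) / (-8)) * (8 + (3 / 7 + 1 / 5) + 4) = 2873 / 768600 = 0.00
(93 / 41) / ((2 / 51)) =4743 / 82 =57.84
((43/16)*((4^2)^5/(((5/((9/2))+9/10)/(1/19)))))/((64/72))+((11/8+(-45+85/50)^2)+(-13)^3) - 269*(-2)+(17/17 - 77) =57162634067/687800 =83109.38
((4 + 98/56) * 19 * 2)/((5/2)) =437/5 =87.40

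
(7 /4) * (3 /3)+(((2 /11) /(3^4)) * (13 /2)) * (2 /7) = 43763 /24948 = 1.75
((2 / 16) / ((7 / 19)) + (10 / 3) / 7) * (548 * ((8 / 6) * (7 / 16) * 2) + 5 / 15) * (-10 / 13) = -1314515 / 3276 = -401.26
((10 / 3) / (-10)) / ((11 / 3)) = -0.09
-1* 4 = -4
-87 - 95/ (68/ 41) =-9811/ 68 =-144.28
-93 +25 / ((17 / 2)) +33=-970 / 17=-57.06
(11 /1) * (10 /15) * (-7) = -154 /3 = -51.33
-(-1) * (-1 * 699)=-699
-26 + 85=59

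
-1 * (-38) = 38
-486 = -486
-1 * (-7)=7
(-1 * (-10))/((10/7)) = 7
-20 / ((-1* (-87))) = -20 / 87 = -0.23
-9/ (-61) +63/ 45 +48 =15112/ 305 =49.55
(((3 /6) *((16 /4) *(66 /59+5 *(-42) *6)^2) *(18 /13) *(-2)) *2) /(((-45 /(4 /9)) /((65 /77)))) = 39229348096 /268037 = 146357.96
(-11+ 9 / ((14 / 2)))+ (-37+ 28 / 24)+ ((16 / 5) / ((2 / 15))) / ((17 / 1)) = -31513 / 714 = -44.14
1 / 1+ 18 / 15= 11 / 5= 2.20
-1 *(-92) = 92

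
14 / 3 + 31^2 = 2897 / 3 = 965.67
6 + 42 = 48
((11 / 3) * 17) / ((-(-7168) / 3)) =187 / 7168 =0.03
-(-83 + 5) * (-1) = -78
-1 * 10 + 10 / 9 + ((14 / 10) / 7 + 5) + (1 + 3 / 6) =-197 / 90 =-2.19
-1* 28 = -28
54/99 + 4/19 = 158/209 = 0.76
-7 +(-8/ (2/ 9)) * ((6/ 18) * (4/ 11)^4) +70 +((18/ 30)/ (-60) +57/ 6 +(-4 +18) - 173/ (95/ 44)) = 171187531/ 27817900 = 6.15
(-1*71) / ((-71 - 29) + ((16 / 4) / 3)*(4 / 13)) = 2769 / 3884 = 0.71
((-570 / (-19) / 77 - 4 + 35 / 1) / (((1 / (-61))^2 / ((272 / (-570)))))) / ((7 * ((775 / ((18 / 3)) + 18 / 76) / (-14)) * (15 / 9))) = 458676507 / 887425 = 516.86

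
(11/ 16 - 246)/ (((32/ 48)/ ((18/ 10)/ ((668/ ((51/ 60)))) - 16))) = 503332737/ 85504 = 5886.66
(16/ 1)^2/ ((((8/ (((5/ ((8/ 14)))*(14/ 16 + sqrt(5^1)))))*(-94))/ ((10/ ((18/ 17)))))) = -87.52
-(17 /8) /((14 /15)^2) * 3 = -7.32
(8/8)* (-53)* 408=-21624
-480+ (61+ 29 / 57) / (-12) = -165913 / 342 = -485.13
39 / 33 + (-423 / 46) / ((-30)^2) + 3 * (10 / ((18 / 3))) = 312283 / 50600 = 6.17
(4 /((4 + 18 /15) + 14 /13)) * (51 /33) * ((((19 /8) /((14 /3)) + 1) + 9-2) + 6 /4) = 9.86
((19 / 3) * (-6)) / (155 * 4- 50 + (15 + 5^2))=-19 / 305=-0.06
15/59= 0.25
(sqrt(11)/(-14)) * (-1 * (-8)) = -4 * sqrt(11)/7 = -1.90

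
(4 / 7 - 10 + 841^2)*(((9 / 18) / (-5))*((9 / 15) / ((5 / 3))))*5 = -44558109 / 350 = -127308.88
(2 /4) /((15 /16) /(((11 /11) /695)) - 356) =8 /4729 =0.00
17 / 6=2.83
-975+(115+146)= -714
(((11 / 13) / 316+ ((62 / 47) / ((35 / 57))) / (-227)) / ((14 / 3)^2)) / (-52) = 93690963 / 15634414053440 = 0.00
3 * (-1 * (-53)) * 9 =1431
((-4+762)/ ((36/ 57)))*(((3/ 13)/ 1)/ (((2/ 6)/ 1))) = 21603/ 26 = 830.88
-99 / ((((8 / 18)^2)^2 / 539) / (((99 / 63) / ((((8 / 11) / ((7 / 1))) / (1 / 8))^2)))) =-3261895871157 / 1048576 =-3110786.32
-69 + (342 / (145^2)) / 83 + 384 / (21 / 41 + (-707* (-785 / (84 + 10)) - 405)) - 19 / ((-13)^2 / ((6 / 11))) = -4743945500134427403 / 68761497778763075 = -68.99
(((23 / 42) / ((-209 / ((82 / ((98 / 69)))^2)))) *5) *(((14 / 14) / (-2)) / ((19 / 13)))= 3988281765 / 266962388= 14.94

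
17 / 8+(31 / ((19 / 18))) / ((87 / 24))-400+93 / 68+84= -22810947 / 74936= -304.41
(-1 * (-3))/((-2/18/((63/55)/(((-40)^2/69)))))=-117369/88000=-1.33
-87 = -87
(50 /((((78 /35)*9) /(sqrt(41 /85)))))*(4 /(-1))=-700*sqrt(3485) /5967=-6.93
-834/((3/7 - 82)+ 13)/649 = 973/51920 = 0.02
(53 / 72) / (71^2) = 53 / 362952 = 0.00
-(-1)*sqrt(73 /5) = sqrt(365) /5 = 3.82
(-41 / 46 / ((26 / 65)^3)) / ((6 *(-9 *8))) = 5125 / 158976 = 0.03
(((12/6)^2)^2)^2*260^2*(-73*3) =-3789926400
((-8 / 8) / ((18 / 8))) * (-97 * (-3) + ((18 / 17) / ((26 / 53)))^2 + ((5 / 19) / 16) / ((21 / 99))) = -10245644015 / 77950236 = -131.44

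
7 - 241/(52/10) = -1023/26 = -39.35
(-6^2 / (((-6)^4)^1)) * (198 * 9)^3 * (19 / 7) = -2986580322 / 7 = -426654331.71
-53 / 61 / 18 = -0.05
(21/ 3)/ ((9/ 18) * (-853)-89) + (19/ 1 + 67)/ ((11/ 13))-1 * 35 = 66.62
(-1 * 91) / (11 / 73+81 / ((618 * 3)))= -468.17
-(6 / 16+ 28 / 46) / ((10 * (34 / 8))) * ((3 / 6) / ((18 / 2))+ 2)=-6697 / 140760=-0.05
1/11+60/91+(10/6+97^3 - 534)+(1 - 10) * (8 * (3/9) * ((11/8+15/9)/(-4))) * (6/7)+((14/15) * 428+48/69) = 630294147727/690690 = 912557.22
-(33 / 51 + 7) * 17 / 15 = -26 / 3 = -8.67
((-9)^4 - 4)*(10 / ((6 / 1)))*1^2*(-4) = -131140 / 3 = -43713.33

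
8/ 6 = 4/ 3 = 1.33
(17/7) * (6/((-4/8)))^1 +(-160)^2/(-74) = -97148/259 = -375.09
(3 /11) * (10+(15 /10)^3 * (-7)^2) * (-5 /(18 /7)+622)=15658883 /528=29656.98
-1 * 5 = -5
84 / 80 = 21 / 20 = 1.05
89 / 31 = 2.87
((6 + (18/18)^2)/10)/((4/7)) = 49/40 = 1.22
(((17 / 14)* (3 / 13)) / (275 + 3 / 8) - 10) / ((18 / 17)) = -17038471 / 1804257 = -9.44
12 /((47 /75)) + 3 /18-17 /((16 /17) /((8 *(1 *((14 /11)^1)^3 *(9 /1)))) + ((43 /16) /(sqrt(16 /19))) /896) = -5588278939783362541 /1538571475296930 + 2356027646386176 *sqrt(19) /5455927217365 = -1749.82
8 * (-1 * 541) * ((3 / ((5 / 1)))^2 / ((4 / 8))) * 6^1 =-467424 / 25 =-18696.96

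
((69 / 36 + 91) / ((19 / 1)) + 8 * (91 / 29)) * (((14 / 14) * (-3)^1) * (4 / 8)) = -198319 / 4408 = -44.99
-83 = -83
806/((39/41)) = 2542/3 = 847.33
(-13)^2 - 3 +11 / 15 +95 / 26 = 66451 / 390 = 170.39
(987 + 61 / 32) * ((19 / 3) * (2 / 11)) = 601255 / 528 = 1138.74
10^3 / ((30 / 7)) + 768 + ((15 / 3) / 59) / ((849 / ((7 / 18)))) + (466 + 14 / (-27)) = 440845337 / 300546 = 1466.81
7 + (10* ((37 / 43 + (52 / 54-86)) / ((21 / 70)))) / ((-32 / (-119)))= -10427.39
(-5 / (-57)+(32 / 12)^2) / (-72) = -1231 / 12312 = -0.10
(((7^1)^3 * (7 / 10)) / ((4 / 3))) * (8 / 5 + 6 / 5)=50421 / 100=504.21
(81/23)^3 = 531441/12167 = 43.68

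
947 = 947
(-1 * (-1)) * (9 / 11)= 0.82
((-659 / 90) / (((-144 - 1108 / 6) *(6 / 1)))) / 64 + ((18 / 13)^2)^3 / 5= 77270246665787 / 54826371924480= 1.41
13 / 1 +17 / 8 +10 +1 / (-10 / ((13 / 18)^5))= 474382667 / 18895680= 25.11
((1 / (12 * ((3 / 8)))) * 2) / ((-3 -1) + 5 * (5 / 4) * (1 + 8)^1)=16 / 1881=0.01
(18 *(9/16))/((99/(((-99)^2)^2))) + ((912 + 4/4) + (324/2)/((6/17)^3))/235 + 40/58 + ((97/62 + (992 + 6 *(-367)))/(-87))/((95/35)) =946442281843561/96336840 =9824302.75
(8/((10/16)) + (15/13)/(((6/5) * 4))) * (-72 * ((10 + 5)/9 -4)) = 142401/65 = 2190.78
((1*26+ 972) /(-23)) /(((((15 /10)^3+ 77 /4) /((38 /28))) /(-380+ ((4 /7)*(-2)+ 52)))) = 174753792 /203987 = 856.69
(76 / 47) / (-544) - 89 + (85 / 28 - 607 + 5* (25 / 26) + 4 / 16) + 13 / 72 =-900073595 / 1308762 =-687.73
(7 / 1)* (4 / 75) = 28 / 75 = 0.37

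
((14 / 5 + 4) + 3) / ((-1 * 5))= -49 / 25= -1.96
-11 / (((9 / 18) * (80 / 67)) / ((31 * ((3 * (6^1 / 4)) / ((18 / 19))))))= -434093 / 160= -2713.08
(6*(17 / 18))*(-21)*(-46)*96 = 525504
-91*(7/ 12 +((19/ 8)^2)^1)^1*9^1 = -326235/ 64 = -5097.42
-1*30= -30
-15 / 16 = -0.94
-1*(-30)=30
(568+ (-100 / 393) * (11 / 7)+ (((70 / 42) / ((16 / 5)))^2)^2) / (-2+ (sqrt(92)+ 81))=218303236533659 / 29932209635328 - 2763332108021 * sqrt(23) / 14966104817664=6.41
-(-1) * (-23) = -23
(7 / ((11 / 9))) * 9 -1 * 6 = 501 / 11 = 45.55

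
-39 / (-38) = 39 / 38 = 1.03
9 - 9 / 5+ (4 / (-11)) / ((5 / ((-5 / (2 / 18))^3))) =364896 / 55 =6634.47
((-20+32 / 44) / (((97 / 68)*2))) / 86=-3604 / 45881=-0.08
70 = 70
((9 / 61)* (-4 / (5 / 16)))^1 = -576 / 305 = -1.89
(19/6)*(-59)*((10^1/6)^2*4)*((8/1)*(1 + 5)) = -896800/9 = -99644.44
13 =13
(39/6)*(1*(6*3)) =117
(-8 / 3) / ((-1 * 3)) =8 / 9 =0.89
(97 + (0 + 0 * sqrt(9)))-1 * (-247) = 344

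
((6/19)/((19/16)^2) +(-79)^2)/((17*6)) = 42808555/699618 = 61.19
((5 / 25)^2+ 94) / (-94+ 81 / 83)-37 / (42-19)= -11629984 / 4439575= -2.62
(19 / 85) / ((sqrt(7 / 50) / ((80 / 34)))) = 760 * sqrt(14) / 2023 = 1.41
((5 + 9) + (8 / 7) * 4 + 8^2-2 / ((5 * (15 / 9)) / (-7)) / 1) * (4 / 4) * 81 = 1194264 / 175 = 6824.37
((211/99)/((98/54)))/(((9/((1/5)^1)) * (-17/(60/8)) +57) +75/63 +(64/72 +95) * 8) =5697/3508736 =0.00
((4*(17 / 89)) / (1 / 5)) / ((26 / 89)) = 170 / 13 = 13.08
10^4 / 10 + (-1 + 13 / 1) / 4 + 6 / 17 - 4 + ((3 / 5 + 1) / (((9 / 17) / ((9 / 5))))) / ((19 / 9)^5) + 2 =1053902353213 / 1052342075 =1001.48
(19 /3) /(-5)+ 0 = -19 /15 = -1.27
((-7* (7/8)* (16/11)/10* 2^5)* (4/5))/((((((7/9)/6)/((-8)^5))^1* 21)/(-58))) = -4378853376/275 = -15923103.19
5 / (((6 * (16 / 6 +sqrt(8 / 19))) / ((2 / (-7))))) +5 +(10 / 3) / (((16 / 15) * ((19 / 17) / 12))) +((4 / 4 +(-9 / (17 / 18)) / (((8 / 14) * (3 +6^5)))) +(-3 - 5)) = 15 * sqrt(38) / 4004 +26371622559 / 838376539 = 31.48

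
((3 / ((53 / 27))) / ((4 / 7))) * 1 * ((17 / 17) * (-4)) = -567 / 53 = -10.70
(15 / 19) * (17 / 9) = 85 / 57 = 1.49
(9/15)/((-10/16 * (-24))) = 0.04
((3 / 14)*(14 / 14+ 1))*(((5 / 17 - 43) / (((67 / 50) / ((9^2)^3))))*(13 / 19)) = -752361023700 / 151487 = -4966505.53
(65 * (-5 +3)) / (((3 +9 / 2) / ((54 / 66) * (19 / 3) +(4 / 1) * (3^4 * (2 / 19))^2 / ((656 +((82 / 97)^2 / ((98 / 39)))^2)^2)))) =-433584489920226935513868005745904 / 4826728408807203925194652090475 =-89.83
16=16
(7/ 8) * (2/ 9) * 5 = 0.97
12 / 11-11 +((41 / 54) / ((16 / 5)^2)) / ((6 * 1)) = -9029621 / 912384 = -9.90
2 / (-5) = -2 / 5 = -0.40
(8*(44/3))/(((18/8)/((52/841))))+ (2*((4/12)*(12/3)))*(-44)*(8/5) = -184.51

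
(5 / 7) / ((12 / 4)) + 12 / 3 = 89 / 21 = 4.24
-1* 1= -1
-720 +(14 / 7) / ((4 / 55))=-1385 / 2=-692.50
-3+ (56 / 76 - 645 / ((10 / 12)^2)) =-88451 / 95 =-931.06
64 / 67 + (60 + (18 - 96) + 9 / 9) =-1075 / 67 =-16.04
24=24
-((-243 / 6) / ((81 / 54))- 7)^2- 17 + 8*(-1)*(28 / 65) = -76469 / 65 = -1176.45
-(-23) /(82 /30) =8.41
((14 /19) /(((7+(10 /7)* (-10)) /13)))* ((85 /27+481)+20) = -17341688 /26163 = -662.83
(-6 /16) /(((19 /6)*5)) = -9 /380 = -0.02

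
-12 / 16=-3 / 4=-0.75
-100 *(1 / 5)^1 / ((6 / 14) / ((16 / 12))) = -560 / 9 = -62.22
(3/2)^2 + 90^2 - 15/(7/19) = 225723/28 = 8061.54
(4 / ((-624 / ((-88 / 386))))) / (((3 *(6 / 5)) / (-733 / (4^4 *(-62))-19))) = -16545925 / 2150433792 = -0.01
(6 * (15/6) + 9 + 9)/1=33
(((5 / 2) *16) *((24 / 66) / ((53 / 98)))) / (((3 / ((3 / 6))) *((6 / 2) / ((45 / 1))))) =39200 / 583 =67.24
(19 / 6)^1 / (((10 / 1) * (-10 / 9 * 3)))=-19 / 200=-0.10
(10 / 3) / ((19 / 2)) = 20 / 57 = 0.35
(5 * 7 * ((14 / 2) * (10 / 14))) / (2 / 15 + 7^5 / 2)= 5250 / 252109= 0.02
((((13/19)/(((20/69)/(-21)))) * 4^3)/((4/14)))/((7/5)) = -150696/19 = -7931.37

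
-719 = -719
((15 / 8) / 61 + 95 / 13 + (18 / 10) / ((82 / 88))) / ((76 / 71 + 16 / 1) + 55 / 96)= 10271711148 / 19549579205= 0.53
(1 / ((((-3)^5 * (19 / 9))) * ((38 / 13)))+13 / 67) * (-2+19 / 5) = 252551 / 725610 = 0.35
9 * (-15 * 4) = -540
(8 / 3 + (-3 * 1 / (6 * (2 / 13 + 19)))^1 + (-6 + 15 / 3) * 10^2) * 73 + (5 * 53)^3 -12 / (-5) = 46320275201 / 2490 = 18602520.16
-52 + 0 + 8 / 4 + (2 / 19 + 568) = 9844 / 19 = 518.11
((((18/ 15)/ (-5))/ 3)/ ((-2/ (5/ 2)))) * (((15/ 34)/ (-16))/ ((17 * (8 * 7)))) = -3/ 1035776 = -0.00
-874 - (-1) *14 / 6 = -871.67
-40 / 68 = -10 / 17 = -0.59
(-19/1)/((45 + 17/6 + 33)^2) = -684/235225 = -0.00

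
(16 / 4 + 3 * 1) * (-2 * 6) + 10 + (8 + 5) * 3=-35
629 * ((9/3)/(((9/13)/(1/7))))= 8177/21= 389.38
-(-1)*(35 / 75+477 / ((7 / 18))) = 128839 / 105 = 1227.04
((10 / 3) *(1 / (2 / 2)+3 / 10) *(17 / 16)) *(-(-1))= 221 / 48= 4.60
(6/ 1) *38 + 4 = 232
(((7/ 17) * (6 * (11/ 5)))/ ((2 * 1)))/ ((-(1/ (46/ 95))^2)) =-488796/ 767125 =-0.64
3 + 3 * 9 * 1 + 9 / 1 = 39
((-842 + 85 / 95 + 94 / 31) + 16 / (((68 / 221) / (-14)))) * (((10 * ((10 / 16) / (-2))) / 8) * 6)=69181275 / 18848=3670.48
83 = 83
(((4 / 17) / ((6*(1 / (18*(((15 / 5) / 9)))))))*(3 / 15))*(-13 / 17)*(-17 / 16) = 13 / 340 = 0.04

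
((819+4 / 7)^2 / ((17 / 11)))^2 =131076479928329881 / 693889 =188901221850.08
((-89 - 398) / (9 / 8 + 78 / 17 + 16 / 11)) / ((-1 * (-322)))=-364276 / 1726403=-0.21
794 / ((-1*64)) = -397 / 32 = -12.41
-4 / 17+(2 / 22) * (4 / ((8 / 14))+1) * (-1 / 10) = -288 / 935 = -0.31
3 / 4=0.75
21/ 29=0.72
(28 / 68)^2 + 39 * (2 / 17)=1375 / 289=4.76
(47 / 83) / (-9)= -47 / 747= -0.06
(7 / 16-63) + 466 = 6455 / 16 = 403.44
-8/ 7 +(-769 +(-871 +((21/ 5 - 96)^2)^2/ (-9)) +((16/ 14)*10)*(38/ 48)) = -103589883359/ 13125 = -7892562.54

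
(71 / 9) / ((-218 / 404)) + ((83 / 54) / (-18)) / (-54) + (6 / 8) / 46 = -240178123 / 16448427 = -14.60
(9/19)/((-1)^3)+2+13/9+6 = 1534/171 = 8.97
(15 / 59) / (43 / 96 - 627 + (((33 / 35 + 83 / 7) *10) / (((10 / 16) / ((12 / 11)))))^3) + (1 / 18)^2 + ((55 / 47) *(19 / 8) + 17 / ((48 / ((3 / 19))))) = 34518468588845272498783 / 12161829558044986296624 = 2.84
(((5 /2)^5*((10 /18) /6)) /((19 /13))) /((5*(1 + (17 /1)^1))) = 40625 /590976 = 0.07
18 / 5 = 3.60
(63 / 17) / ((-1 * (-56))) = 9 / 136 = 0.07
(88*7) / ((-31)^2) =616 / 961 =0.64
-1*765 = -765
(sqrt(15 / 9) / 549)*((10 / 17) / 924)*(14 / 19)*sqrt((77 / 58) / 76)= 5*sqrt(1272810) / 38692042092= 0.00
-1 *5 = -5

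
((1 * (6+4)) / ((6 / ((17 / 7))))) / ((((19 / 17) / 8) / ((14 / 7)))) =23120 / 399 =57.94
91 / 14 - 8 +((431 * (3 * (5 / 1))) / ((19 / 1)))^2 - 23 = 83574761 / 722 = 115754.52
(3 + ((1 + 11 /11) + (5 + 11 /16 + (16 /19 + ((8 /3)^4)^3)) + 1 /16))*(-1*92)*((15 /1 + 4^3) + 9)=-10571652425268968 /10097379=-1046969953.81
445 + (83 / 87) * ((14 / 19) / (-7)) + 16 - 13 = 740378 / 1653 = 447.90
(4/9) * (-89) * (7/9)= -2492/81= -30.77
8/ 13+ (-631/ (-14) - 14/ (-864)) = 1796677/ 39312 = 45.70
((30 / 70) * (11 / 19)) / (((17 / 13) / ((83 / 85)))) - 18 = -3423723 / 192185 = -17.81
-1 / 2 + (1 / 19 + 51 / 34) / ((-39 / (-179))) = 4910 / 741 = 6.63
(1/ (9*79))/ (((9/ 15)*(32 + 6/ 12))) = 2/ 27729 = 0.00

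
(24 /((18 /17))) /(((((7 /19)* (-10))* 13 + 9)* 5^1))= -1292 /11085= -0.12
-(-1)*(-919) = -919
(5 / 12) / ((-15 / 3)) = -1 / 12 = -0.08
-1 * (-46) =46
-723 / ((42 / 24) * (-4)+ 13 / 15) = 10845 / 92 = 117.88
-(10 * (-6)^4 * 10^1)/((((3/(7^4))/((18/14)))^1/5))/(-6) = 111132000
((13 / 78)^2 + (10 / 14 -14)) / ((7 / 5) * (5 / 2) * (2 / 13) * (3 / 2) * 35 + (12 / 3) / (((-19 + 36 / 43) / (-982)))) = -33921173 / 625657914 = -0.05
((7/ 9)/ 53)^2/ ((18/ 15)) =245/ 1365174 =0.00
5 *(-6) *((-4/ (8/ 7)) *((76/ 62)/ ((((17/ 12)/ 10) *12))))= 39900/ 527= 75.71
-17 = -17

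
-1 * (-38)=38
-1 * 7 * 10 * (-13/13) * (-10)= -700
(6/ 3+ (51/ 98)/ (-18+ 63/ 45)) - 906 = -7353391/ 8134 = -904.03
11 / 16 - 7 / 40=41 / 80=0.51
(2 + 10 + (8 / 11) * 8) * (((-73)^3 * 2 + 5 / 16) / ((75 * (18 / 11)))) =-22591793 / 200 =-112958.96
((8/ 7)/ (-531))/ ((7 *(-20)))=0.00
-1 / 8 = -0.12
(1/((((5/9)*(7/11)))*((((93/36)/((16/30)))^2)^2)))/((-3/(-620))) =138412032/130335625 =1.06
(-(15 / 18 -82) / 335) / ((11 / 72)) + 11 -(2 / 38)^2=12.58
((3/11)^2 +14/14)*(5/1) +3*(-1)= 287/121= 2.37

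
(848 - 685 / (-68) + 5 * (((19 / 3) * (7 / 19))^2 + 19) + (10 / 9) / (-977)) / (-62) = -65126853 / 4119032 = -15.81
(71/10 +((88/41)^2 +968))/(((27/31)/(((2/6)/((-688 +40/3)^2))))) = 510535001/619770983040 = 0.00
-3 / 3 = -1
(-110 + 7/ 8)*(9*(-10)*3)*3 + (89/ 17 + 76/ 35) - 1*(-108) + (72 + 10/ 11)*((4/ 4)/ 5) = 463497205/ 5236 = 88521.24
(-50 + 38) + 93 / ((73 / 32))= 2100 / 73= 28.77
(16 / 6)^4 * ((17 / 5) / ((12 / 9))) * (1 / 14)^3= 0.05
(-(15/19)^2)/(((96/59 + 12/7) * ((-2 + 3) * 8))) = -0.02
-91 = -91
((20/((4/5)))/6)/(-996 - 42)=-25/6228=-0.00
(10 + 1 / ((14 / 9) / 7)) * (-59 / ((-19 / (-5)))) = -8555 / 38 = -225.13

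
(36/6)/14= 0.43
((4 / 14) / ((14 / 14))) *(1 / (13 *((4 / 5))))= 5 / 182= 0.03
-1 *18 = -18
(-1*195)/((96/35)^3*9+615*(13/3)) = -8360625/122224499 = -0.07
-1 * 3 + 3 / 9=-8 / 3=-2.67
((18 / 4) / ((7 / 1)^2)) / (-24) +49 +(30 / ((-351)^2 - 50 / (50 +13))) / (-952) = 5068496256413 / 103446778064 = 49.00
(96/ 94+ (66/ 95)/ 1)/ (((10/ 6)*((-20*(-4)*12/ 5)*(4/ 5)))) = 3831/ 571520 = 0.01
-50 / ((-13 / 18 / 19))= 17100 / 13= 1315.38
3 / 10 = 0.30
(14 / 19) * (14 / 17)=196 / 323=0.61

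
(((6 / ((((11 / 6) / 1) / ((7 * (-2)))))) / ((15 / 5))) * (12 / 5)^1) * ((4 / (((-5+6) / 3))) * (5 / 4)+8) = -46368 / 55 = -843.05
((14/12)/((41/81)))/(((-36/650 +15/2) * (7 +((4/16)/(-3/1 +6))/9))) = 2211300/50062681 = 0.04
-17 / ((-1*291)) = 17 / 291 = 0.06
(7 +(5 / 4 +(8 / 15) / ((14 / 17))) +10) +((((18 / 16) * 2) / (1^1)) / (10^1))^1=16063 / 840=19.12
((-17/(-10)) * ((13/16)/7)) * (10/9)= 221/1008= 0.22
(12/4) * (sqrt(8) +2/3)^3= 440/9 +56 * sqrt(2)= 128.08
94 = 94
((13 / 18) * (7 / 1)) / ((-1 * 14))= -13 / 36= -0.36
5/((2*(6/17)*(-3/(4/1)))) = -85/9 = -9.44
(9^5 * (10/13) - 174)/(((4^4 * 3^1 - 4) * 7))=147057/17381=8.46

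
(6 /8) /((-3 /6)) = -3 /2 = -1.50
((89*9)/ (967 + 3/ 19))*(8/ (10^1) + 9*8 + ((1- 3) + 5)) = 5768001/ 91880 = 62.78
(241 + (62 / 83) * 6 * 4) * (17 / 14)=365347 / 1162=314.41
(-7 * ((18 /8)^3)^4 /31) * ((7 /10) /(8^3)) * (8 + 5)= -179907614738397 /2662879723520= -67.56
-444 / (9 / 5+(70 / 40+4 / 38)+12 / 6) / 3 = -56240 / 2149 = -26.17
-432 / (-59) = 432 / 59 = 7.32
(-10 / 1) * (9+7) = -160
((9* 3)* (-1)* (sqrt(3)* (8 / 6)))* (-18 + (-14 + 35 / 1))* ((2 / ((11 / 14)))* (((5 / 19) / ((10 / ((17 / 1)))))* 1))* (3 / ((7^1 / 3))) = -33048* sqrt(3) / 209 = -273.88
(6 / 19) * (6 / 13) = 36 / 247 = 0.15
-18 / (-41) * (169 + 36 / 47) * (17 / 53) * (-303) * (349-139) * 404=-62764370862480 / 102131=-614547697.20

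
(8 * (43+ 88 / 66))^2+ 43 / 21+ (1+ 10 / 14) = 7924909 / 63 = 125792.21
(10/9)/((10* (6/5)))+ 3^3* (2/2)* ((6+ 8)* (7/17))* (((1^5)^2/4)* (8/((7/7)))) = 285853/918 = 311.39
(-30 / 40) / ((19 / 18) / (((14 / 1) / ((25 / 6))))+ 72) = -1134 / 109339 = -0.01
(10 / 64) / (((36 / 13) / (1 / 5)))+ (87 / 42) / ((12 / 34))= 47419 / 8064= 5.88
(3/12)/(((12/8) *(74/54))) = 9/74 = 0.12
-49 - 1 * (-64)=15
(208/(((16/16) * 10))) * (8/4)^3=832/5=166.40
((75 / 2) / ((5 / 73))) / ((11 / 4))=2190 / 11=199.09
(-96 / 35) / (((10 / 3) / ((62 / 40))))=-1116 / 875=-1.28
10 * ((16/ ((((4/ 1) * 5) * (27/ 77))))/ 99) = 56/ 243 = 0.23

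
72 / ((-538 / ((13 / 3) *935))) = -542.23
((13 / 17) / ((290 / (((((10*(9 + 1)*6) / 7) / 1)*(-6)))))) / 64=-585 / 27608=-0.02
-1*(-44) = 44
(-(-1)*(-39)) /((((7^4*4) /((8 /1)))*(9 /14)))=-52 /1029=-0.05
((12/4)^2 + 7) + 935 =951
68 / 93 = 0.73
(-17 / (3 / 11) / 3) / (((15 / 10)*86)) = -187 / 1161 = -0.16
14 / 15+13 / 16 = 419 / 240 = 1.75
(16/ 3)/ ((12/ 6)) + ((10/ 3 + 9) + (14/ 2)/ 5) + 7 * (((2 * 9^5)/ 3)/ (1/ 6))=8266942/ 5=1653388.40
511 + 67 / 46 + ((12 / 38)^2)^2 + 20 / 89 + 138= 347165984193 / 533534174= 650.69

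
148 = 148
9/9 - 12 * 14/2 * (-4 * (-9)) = -3023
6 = 6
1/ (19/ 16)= 16/ 19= 0.84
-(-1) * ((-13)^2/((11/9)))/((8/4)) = 1521/22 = 69.14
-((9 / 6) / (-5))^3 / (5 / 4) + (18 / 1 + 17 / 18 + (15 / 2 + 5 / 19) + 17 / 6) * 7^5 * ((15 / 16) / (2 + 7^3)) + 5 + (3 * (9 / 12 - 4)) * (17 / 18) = 105796372181 / 78660000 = 1344.98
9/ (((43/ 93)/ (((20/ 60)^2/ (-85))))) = -93/ 3655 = -0.03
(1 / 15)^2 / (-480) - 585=-63180001 / 108000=-585.00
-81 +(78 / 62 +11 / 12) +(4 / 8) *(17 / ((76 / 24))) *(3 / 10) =-78.02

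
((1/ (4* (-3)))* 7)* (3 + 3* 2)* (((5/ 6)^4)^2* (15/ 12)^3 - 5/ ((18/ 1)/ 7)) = 1121335285/ 143327232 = 7.82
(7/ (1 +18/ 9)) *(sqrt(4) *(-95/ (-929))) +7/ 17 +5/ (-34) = 0.74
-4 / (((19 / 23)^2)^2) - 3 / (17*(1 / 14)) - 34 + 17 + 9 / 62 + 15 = -1773943095 / 137358334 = -12.91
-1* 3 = -3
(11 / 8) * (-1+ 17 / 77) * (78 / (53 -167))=195 / 266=0.73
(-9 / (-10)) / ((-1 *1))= -9 / 10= -0.90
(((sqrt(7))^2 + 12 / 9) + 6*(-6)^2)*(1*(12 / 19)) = 2692 / 19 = 141.68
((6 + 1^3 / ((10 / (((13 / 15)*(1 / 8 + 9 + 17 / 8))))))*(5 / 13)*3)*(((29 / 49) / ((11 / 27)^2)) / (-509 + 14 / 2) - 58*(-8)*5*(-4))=-1778343213069 / 23810864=-74686.21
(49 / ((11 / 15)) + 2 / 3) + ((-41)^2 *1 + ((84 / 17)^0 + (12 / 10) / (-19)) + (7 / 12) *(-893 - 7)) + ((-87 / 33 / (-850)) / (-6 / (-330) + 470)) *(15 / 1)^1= 1124614308551 / 918486030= 1224.42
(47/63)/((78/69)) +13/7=589/234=2.52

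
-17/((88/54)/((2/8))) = -459/176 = -2.61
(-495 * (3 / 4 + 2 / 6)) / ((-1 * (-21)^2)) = 1.22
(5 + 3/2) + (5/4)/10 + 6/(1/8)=437/8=54.62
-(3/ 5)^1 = -3/ 5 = -0.60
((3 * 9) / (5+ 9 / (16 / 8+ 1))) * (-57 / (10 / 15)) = -4617 / 16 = -288.56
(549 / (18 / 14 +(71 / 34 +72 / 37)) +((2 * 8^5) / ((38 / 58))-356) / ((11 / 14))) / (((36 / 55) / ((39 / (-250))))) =-2693299207053 / 89009300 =-30258.63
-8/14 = -4/7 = -0.57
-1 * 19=-19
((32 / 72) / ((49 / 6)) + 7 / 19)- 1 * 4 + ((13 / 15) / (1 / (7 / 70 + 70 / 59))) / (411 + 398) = -23834834873 / 6665634150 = -3.58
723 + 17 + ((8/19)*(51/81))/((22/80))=4181260/5643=740.96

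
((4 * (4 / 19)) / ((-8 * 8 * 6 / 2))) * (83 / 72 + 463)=-33419 / 16416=-2.04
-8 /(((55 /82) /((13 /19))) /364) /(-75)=3104192 /78375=39.61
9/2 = 4.50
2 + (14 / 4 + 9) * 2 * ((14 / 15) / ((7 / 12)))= 42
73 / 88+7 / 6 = 527 / 264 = 2.00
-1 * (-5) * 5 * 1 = 25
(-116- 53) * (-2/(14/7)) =169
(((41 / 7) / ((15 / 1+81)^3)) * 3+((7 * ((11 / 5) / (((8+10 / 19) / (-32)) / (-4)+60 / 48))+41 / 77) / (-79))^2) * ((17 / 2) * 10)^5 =2976487298628420071582499875 / 27971176981764538368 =106412658.31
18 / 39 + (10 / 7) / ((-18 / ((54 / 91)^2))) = 25134 / 57967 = 0.43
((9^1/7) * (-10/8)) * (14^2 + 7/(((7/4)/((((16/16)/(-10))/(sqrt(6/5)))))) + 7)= -1305/4 + 3 * sqrt(30)/28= -325.66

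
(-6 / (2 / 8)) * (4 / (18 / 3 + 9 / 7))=-224 / 17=-13.18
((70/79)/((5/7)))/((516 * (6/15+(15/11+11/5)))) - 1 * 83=-368789213/4443276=-83.00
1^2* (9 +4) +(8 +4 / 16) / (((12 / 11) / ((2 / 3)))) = 433 / 24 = 18.04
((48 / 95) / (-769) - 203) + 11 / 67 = -992820666 / 4894685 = -202.84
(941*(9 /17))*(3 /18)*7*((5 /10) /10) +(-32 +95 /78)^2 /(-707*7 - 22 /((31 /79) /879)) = 50498200893931 /1738749827880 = 29.04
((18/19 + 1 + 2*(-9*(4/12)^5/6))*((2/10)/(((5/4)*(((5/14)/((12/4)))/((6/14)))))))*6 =47648/7125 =6.69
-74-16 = -90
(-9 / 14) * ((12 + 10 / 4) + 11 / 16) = -2187 / 224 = -9.76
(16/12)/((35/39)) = 52/35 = 1.49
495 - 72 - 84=339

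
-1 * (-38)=38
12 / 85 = 0.14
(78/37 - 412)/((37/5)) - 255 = -424925/1369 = -310.39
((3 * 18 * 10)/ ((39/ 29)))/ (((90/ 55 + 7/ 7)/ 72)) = 10966.15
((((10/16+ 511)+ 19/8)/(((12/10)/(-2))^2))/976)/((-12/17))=-2.07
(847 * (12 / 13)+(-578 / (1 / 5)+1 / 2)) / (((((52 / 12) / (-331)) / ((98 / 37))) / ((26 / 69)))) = 160677.03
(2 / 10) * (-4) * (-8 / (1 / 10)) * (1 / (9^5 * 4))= 16 / 59049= 0.00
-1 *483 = -483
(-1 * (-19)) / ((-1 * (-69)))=19 / 69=0.28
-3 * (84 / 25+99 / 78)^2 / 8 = -27162243 / 3380000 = -8.04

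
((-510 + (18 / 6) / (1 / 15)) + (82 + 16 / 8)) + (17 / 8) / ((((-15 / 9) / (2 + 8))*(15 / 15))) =-1575 / 4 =-393.75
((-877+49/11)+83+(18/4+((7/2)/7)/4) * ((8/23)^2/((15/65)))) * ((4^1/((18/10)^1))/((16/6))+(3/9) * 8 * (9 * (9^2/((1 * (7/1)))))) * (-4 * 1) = 321506466266/366597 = 877002.45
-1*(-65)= 65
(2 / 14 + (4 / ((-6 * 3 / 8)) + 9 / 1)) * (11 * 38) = 193952 / 63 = 3078.60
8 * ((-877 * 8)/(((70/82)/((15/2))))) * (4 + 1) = -17259360/7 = -2465622.86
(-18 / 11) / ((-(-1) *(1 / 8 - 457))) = 144 / 40205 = 0.00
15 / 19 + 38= 38.79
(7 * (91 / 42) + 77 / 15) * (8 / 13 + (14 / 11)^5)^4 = 95420691908265798728817408000 / 19214412605268846422789761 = 4966.10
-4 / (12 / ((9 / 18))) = -1 / 6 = -0.17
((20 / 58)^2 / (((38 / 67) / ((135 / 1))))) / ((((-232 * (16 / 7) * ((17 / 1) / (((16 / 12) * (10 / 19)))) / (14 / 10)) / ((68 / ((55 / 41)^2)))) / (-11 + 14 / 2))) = 496685070 / 1065335909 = 0.47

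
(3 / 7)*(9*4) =108 / 7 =15.43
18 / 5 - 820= -4082 / 5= -816.40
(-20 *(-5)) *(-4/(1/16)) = -6400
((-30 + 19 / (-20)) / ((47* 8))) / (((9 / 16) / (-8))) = 2476 / 2115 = 1.17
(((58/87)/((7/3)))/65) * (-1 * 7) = -0.03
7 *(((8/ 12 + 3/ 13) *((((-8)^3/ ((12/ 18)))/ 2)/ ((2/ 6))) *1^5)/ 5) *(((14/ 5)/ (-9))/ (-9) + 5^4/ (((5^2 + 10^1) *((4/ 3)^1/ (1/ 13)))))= -35161504/ 22815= -1541.16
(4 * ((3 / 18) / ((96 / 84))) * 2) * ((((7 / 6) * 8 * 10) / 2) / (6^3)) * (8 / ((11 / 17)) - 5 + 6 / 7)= 2.07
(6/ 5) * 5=6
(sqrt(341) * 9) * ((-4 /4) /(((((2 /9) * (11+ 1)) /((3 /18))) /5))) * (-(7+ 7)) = 315 * sqrt(341) /8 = 727.11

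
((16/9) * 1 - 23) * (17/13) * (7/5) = -22729/585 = -38.85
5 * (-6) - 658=-688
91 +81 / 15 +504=3002 / 5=600.40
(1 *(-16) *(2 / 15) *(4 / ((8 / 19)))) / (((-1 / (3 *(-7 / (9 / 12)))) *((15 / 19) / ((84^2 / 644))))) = -4528384 / 575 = -7875.45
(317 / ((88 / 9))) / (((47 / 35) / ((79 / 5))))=1577709 / 4136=381.46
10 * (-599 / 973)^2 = 3588010 / 946729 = 3.79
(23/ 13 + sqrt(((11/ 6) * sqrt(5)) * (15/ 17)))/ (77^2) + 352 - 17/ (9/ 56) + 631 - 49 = sqrt(374) * 5^(3/ 4)/ 201586 + 574532165/ 693693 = 828.22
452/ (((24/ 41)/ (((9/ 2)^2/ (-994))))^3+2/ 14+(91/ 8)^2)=-274700412419328/ 14338681891790843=-0.02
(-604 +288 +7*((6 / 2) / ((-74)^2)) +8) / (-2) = 1686587 / 10952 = 154.00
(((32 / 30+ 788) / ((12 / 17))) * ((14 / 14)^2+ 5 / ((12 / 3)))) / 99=4573 / 180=25.41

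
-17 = -17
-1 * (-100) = 100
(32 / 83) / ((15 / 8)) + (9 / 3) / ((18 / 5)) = 2587 / 2490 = 1.04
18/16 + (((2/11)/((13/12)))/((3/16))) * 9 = 10503/1144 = 9.18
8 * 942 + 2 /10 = 37681 /5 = 7536.20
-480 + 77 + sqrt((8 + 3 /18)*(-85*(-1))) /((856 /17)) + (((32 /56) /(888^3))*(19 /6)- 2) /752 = -2228198867854829 /5528992960512 + 119*sqrt(510) /5136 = -402.48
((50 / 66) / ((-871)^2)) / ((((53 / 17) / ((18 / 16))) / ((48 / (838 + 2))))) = 255 / 12384055684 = 0.00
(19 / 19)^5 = 1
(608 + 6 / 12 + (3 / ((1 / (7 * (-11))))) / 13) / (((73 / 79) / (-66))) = -40040913 / 949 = -42192.74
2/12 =1/6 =0.17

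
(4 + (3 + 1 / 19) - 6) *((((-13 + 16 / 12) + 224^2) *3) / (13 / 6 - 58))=-3611832 / 1273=-2837.26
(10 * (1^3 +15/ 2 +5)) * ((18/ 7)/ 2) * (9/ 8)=10935/ 56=195.27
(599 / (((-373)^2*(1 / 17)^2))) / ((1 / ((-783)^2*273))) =28974158816967 / 139129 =208253914.12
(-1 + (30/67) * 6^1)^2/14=12769/62846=0.20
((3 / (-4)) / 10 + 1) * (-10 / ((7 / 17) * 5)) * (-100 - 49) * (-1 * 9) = -843489 / 140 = -6024.92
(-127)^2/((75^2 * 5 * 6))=16129/168750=0.10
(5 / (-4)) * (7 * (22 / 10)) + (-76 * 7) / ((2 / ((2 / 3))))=-2359 / 12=-196.58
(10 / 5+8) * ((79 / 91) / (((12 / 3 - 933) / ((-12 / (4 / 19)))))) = 0.53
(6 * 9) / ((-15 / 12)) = -216 / 5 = -43.20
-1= -1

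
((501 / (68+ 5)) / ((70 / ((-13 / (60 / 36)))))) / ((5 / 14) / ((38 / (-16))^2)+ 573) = -7053579 / 5285678150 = -0.00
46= 46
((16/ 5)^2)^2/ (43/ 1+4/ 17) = 1114112/ 459375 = 2.43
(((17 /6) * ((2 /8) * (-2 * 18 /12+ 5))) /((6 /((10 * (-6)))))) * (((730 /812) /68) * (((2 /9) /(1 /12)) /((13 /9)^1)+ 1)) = -67525 /126672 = -0.53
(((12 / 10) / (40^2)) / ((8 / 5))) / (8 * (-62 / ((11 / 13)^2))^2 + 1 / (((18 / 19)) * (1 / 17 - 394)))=2647370979 / 338804787229020800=0.00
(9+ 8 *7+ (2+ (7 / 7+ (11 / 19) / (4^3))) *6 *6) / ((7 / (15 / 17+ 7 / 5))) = 56.51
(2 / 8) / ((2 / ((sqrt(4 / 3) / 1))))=sqrt(3) / 12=0.14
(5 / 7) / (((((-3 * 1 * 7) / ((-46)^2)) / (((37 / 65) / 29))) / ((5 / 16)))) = -0.44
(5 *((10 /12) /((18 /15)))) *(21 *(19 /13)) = 16625 /156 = 106.57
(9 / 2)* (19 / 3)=57 / 2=28.50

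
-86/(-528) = 43/264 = 0.16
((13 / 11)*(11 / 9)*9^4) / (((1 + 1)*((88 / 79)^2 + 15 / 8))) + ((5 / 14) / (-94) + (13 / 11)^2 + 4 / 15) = 565706593073863 / 371578002180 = 1522.44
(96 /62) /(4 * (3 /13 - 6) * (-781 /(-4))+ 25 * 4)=-624 /1775525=-0.00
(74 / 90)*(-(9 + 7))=-592 / 45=-13.16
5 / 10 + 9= 19 / 2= 9.50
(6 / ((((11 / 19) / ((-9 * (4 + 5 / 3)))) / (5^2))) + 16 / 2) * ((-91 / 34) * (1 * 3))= 19828263 / 187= 106033.49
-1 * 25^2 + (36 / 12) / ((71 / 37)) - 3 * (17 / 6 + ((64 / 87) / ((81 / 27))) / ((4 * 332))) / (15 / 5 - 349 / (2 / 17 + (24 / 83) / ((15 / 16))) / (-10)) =-10879300073086 / 17447729215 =-623.54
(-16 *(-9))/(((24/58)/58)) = 20184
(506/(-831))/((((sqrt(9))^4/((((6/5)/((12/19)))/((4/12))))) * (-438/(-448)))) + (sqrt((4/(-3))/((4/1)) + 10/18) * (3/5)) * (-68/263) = -68 * sqrt(2)/1315 - 1076768/24568515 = -0.12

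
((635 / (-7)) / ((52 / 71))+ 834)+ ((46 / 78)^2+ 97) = 34389295 / 42588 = 807.49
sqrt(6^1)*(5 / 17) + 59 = 5*sqrt(6) / 17 + 59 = 59.72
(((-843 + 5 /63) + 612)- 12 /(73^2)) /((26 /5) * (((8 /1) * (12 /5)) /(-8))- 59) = 1938176200 /599944149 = 3.23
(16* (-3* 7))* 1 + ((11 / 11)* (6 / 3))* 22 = -292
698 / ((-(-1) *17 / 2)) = 1396 / 17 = 82.12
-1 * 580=-580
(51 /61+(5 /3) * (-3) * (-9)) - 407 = -22031 /61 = -361.16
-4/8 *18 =-9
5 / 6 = 0.83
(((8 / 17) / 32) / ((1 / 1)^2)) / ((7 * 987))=1 / 469812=0.00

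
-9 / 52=-0.17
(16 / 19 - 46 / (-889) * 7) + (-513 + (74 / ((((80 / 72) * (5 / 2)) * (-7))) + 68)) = -189010883 / 422275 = -447.60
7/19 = 0.37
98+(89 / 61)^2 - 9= 339090 / 3721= 91.13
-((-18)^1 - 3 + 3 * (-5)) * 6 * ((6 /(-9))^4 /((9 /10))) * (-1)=-1280 /27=-47.41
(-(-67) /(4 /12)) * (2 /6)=67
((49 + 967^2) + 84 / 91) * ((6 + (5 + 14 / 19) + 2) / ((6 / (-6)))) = -3172926366 / 247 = -12845855.73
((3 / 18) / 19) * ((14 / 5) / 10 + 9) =116 / 1425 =0.08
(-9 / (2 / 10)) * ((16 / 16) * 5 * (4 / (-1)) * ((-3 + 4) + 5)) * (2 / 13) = 10800 / 13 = 830.77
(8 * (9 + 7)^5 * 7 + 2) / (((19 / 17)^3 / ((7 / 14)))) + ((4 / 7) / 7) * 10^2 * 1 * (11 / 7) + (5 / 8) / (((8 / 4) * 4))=21030237.98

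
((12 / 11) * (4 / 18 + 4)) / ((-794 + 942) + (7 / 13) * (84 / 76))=37544 / 1211199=0.03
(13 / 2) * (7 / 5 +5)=208 / 5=41.60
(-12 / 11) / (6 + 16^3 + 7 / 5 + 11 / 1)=-15 / 56573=-0.00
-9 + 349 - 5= 335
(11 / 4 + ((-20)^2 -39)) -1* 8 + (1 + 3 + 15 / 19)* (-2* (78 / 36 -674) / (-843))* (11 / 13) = 67135025 / 192204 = 349.29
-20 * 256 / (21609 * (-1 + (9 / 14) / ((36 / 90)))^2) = -81920 / 127449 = -0.64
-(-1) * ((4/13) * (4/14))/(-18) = -4/819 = -0.00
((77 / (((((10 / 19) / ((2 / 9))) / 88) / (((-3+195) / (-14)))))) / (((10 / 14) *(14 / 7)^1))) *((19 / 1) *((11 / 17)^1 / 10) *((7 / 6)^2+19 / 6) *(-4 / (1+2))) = 35087374784 / 172125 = 203848.22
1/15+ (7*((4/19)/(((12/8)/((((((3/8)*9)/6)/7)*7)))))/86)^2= 10686439/160197360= 0.07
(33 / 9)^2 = 121 / 9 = 13.44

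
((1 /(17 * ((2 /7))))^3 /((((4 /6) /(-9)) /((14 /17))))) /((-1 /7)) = 453789 /668168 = 0.68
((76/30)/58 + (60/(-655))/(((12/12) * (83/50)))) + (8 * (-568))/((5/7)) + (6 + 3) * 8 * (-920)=-343387835021/4729755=-72601.61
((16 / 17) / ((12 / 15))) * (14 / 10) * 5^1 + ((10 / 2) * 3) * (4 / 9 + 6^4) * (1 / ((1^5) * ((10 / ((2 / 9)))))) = 202136 / 459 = 440.38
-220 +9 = -211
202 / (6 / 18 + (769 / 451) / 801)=36486351 / 60593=602.15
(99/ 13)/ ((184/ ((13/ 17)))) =99/ 3128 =0.03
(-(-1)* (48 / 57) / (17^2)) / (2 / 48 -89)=-384 / 11723285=-0.00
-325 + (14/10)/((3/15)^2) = -290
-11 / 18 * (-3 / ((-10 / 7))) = -77 / 60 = -1.28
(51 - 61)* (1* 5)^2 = -250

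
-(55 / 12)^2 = -3025 / 144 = -21.01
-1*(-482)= 482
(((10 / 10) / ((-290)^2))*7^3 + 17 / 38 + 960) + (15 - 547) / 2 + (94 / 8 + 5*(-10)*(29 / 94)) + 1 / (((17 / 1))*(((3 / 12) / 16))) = 221683840002 / 319180525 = 694.54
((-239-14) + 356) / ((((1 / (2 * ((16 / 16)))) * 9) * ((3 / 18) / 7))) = 2884 / 3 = 961.33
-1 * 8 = -8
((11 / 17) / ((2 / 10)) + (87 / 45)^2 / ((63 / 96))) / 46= 717379 / 3694950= 0.19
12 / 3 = 4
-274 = -274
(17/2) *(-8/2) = -34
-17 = -17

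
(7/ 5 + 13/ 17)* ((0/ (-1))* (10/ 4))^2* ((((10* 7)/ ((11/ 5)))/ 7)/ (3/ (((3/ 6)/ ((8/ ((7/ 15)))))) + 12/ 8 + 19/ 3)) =0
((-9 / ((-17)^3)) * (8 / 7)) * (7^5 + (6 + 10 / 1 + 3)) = 35.23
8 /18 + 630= 5674 /9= 630.44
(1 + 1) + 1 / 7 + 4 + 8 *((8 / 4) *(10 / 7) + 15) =149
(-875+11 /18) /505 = -15739 /9090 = -1.73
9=9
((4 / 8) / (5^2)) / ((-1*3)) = -1 / 150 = -0.01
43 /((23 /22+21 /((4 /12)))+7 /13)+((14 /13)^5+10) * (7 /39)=242563343728 /89155989039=2.72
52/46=1.13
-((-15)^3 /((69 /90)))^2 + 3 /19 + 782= -194771826031 /10051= -19378353.00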